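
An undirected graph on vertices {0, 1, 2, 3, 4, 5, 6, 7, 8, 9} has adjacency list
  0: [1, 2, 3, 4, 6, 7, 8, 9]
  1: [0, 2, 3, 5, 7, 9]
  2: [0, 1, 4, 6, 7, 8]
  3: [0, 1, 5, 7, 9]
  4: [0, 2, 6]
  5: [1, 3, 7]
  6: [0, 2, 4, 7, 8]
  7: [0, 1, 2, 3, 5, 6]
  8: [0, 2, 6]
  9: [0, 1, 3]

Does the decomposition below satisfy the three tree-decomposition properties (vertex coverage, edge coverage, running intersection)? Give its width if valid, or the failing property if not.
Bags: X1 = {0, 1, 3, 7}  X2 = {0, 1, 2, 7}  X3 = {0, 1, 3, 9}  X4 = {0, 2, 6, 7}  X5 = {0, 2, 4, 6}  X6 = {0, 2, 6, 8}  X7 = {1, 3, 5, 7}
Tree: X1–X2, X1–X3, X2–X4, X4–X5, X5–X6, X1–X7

Every vertex of G appears in some bag (union = {0, 1, 2, 3, 4, 5, 6, 7, 8, 9}); every edge is covered by a bag; and for each vertex v the set of bags containing v is connected in the bag tree. The decomposition is therefore valid. The largest bag has 4 vertices, so the width is 3.

Yes; width 3.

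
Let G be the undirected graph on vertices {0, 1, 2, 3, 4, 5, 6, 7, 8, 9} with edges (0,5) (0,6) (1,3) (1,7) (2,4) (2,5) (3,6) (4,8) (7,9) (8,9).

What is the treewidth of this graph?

A width-2 tree decomposition is:
Bags: B1 = {7, 8, 9}  B2 = {4, 7, 8}  B3 = {2, 4, 7}  B4 = {2, 5, 7}  B5 = {0, 5, 7}  B6 = {0, 6, 7}  B7 = {3, 6, 7}  B8 = {1, 3, 7}
Tree: B1–B2, B2–B3, B3–B4, B4–B5, B5–B6, B6–B7, B7–B8
Every bag has size at most 3, so the width is 3 − 1 = 2 and tw(G) ≤ 2. For the lower bound, G contains the cycle 7–9–8–4–2–5–0–6–3–1–7, so G is not a forest; only forests have treewidth ≤ 1, hence tw(G) ≥ 2. Combining the bounds, tw(G) = 2.

2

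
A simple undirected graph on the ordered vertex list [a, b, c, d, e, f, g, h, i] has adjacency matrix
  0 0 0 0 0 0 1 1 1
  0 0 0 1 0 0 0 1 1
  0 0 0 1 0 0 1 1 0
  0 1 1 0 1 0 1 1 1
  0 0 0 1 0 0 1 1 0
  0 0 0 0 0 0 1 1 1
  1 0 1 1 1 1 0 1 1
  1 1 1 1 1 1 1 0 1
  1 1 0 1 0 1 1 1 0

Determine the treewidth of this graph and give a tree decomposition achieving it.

Treewidth 3.
One such decomposition:
Bags: B1 = {d, e, g, h}  B2 = {d, g, h, i}  B3 = {b, d, h, i}  B4 = {f, g, h, i}  B5 = {a, g, h, i}  B6 = {c, d, g, h}
Tree: B1–B2, B2–B3, B2–B4, B2–B5, B2–B6

Each bag holds 4 vertices, so the decomposition has width 3, which upper-bounds the treewidth. On the other hand G contains the 4-clique {d, e, g, h}. A clique must lie in a single bag of any decomposition, so no decomposition can have width below 3. Therefore the treewidth is 3.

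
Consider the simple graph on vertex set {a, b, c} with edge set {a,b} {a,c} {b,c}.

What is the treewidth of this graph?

A width-2 tree decomposition is:
Bags: B1 = {a, b, c}
Tree: (single bag)
With just one bag of size 3, the width is 3 − 1 = 2, so tw(G) ≤ 2. On the other hand G contains the 3-clique {a, b, c}. A clique must lie in a single bag of any decomposition, so no decomposition can have width below 2. Hence tw(G) = 2 exactly.

2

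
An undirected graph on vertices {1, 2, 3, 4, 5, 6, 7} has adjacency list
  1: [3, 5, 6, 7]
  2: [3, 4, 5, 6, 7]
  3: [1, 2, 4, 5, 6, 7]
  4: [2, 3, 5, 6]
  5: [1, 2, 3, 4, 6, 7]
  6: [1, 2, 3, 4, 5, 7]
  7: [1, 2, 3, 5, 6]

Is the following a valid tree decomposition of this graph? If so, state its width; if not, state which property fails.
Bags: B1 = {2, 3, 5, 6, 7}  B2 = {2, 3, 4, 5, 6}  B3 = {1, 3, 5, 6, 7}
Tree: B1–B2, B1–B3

Yes; width 4.

Every vertex of G appears in some bag (union = {1, 2, 3, 4, 5, 6, 7}); every edge is covered by a bag; and for each vertex v the set of bags containing v is connected in the bag tree. The decomposition is therefore valid. The largest bag has 5 vertices, so the width is 4.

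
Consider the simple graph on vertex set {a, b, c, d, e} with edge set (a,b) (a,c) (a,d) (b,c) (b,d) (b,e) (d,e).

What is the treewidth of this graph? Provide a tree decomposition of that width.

Every bag has size at most 3, so the width is 3 − 1 = 2 and tw(G) ≤ 2. For the lower bound, the 3 vertices {b, d, e} are pairwise adjacent, and any tree decomposition puts a clique entirely inside one bag — forcing width ≥ 2. Hence tw(G) = 2 exactly.

Treewidth 2.
One such decomposition:
Bags: B1 = {a, b, c}  B2 = {a, b, d}  B3 = {b, d, e}
Tree: B1–B2, B2–B3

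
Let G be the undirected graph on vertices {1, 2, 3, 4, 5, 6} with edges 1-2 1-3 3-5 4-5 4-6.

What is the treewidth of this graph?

1

A width-1 tree decomposition is:
Bags: B1 = {4, 6}  B2 = {4, 5}  B3 = {3, 5}  B4 = {1, 3}  B5 = {1, 2}
Tree: B1–B2, B2–B3, B3–B4, B4–B5
The largest bag has 2 vertices, giving width 1; this decomposition certifies tw(G) ≤ 1. G has an edge, so its treewidth is at least 1. Hence tw(G) = 1 exactly.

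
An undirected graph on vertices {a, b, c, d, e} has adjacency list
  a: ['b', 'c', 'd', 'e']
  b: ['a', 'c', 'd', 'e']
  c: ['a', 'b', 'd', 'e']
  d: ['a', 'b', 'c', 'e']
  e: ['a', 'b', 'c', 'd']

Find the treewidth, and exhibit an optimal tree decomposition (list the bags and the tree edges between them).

Treewidth 4.
One such decomposition:
Bags: B1 = {a, b, c, d, e}
Tree: (single bag)

With just one bag of size 5, the width is 5 − 1 = 4, so tw(G) ≤ 4. For the lower bound, the 5 vertices {a, b, c, d, e} are pairwise adjacent, and any tree decomposition puts a clique entirely inside one bag — forcing width ≥ 4. Hence tw(G) = 4 exactly.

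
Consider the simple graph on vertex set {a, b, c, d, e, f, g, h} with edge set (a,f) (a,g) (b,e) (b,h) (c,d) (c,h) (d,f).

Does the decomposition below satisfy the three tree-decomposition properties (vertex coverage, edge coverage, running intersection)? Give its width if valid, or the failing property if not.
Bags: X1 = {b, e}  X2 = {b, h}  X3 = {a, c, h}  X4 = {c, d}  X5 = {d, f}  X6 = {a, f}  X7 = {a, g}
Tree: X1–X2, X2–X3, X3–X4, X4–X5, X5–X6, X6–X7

No — bags containing vertex a are not connected in the tree.

A tree decomposition must satisfy three properties: every vertex lies in some bag; for every edge, both endpoints lie together in some bag; and for every vertex, the bags containing it form a connected subtree. Here bags containing vertex a are not connected in the tree, so the decomposition is invalid.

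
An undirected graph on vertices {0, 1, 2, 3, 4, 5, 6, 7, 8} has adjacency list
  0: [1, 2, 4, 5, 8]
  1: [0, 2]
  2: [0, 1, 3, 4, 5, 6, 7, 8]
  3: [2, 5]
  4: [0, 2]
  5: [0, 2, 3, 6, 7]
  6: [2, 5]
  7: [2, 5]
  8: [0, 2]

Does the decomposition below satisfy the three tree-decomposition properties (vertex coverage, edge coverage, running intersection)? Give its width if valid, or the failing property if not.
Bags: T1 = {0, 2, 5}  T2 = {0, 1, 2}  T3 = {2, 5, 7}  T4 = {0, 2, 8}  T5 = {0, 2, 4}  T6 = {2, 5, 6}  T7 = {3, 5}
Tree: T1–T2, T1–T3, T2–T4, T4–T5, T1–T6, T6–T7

No — edge (2,3) lies in no bag.

A tree decomposition must satisfy three properties: every vertex lies in some bag; for every edge, both endpoints lie together in some bag; and for every vertex, the bags containing it form a connected subtree. Here edge (2,3) lies in no bag, so the decomposition is invalid.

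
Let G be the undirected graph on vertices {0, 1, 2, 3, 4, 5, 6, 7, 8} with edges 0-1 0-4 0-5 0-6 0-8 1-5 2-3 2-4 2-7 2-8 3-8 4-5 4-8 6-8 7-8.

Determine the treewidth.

2

A width-2 tree decomposition is:
Bags: B1 = {2, 4, 8}  B2 = {2, 7, 8}  B3 = {0, 4, 8}  B4 = {0, 4, 5}  B5 = {2, 3, 8}  B6 = {0, 6, 8}  B7 = {0, 1, 5}
Tree: B1–B2, B1–B3, B3–B4, B1–B5, B3–B6, B4–B7
The largest bag has 3 vertices, giving width 2; this decomposition certifies tw(G) ≤ 2. For the lower bound, the 3 vertices {0, 4, 8} are pairwise adjacent, and any tree decomposition puts a clique entirely inside one bag — forcing width ≥ 2. Combining the bounds, tw(G) = 2.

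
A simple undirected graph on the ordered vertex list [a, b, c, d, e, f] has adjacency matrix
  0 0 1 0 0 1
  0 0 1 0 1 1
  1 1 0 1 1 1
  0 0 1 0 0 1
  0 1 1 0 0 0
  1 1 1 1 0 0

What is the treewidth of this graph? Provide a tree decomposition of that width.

The largest bag has 3 vertices, giving width 2; this decomposition certifies tw(G) ≤ 2. For the lower bound, the 3 vertices {b, c, e} are pairwise adjacent, and any tree decomposition puts a clique entirely inside one bag — forcing width ≥ 2. Combining the bounds, tw(G) = 2.

Treewidth 2.
One optimal decomposition is:
Bags: B1 = {a, c, f}  B2 = {b, c, f}  B3 = {b, c, e}  B4 = {c, d, f}
Tree: B1–B2, B2–B3, B1–B4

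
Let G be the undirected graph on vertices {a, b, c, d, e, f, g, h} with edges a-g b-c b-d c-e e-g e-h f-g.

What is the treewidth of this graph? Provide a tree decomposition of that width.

Each bag holds 2 vertices, so the decomposition has width 1, which upper-bounds the treewidth. G has an edge, so its treewidth is at least 1. Hence tw(G) = 1 exactly.

Treewidth 1.
One optimal decomposition is:
Bags: B1 = {e, h}  B2 = {e, g}  B3 = {f, g}  B4 = {c, e}  B5 = {a, g}  B6 = {b, c}  B7 = {b, d}
Tree: B1–B2, B2–B3, B2–B4, B3–B5, B4–B6, B6–B7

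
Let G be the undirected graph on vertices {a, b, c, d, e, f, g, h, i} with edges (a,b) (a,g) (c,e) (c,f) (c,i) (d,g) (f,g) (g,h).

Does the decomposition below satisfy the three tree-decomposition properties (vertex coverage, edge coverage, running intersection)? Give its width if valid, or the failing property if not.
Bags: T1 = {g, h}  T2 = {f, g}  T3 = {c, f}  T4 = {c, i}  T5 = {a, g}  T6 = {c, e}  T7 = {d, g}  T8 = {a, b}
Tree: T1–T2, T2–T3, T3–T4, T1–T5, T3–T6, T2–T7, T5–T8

Checking the three conditions: (i) the bags cover all of {a, b, c, d, e, f, g, h, i}; (ii) for each edge, some bag contains both endpoints; (iii) the bags containing any fixed vertex form a subtree. All hold, so the decomposition is valid with width 2 − 1 = 1.

Yes; width 1.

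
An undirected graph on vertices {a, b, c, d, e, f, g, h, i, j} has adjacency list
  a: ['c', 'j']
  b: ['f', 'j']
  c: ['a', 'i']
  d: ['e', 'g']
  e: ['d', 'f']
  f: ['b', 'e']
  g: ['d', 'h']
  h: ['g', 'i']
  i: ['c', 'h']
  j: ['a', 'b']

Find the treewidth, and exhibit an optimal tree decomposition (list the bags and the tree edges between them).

The largest bag has 3 vertices, giving width 2; this decomposition certifies tw(G) ≤ 2. For the lower bound, G contains the cycle b–j–a–c–i–h–g–d–e–f–b, so G is not a forest; only forests have treewidth ≤ 1, hence tw(G) ≥ 2. Hence tw(G) = 2 exactly.

Treewidth 2.
One optimal decomposition is:
Bags: B1 = {a, b, j}  B2 = {a, b, c}  B3 = {b, c, i}  B4 = {b, h, i}  B5 = {b, g, h}  B6 = {b, d, g}  B7 = {b, d, e}  B8 = {b, e, f}
Tree: B1–B2, B2–B3, B3–B4, B4–B5, B5–B6, B6–B7, B7–B8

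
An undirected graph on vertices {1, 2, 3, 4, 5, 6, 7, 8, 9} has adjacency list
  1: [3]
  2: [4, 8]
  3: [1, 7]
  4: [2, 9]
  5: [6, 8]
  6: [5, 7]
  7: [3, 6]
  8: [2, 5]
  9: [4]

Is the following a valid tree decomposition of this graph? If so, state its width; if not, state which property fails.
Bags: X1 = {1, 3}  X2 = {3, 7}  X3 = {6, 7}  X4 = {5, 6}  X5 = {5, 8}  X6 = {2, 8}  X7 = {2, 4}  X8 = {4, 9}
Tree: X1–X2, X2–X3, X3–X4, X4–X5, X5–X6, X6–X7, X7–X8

Every vertex of G appears in some bag (union = {1, 2, 3, 4, 5, 6, 7, 8, 9}); every edge is covered by a bag; and for each vertex v the set of bags containing v is connected in the bag tree. The decomposition is therefore valid. The largest bag has 2 vertices, so the width is 1.

Yes; width 1.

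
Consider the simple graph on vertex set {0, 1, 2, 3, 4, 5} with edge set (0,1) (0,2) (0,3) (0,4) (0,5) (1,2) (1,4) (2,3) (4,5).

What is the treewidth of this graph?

A width-2 tree decomposition is:
Bags: B1 = {0, 1, 4}  B2 = {0, 4, 5}  B3 = {0, 1, 2}  B4 = {0, 2, 3}
Tree: B1–B2, B1–B3, B3–B4
Each bag holds 3 vertices, so the decomposition has width 2, which upper-bounds the treewidth. For the lower bound, the 3 vertices {0, 1, 2} are pairwise adjacent, and any tree decomposition puts a clique entirely inside one bag — forcing width ≥ 2. The upper and lower bounds meet at 2, so that is the treewidth.

2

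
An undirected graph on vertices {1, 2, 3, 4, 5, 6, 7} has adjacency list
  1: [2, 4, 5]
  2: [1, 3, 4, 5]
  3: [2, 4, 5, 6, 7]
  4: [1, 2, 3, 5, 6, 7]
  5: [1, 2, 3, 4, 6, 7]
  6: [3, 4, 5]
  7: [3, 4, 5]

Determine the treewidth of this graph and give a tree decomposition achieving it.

Every bag has size at most 4, so the width is 4 − 1 = 3 and tw(G) ≤ 3. Conversely, {1, 2, 4, 5} is a clique of size 4, and the vertices of any clique must share a bag in every tree decomposition; so some bag has ≥ 4 vertices and tw(G) ≥ 3. The upper and lower bounds meet at 3, so that is the treewidth.

Treewidth 3.
One such decomposition:
Bags: B1 = {3, 4, 5, 6}  B2 = {2, 3, 4, 5}  B3 = {3, 4, 5, 7}  B4 = {1, 2, 4, 5}
Tree: B1–B2, B1–B3, B2–B4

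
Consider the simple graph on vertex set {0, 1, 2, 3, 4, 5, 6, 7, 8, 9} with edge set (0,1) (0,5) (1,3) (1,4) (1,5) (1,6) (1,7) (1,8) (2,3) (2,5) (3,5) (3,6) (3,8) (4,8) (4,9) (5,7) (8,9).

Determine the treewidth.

2

A width-2 tree decomposition is:
Bags: B1 = {1, 3, 5}  B2 = {1, 3, 6}  B3 = {1, 3, 8}  B4 = {1, 4, 8}  B5 = {0, 1, 5}  B6 = {2, 3, 5}  B7 = {4, 8, 9}  B8 = {1, 5, 7}
Tree: B1–B2, B2–B3, B3–B4, B1–B5, B1–B6, B4–B7, B1–B8
The largest bag has 3 vertices, giving width 2; this decomposition certifies tw(G) ≤ 2. On the other hand G contains the 3-clique {0, 1, 5}. A clique must lie in a single bag of any decomposition, so no decomposition can have width below 2. Hence tw(G) = 2 exactly.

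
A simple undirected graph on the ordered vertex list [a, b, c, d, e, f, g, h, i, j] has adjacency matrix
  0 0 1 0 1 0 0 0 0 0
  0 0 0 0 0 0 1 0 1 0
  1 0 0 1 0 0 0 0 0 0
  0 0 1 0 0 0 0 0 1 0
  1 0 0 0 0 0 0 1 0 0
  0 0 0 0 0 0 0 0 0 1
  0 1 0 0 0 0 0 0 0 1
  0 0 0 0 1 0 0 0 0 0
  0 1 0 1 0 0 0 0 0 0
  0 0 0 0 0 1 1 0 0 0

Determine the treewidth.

A width-1 tree decomposition is:
Bags: B1 = {e, h}  B2 = {a, e}  B3 = {a, c}  B4 = {c, d}  B5 = {d, i}  B6 = {b, i}  B7 = {b, g}  B8 = {g, j}  B9 = {f, j}
Tree: B1–B2, B2–B3, B3–B4, B4–B5, B5–B6, B6–B7, B7–B8, B8–B9
Each bag holds 2 vertices, so the decomposition has width 1, which upper-bounds the treewidth. G has an edge, so its treewidth is at least 1. Hence tw(G) = 1 exactly.

1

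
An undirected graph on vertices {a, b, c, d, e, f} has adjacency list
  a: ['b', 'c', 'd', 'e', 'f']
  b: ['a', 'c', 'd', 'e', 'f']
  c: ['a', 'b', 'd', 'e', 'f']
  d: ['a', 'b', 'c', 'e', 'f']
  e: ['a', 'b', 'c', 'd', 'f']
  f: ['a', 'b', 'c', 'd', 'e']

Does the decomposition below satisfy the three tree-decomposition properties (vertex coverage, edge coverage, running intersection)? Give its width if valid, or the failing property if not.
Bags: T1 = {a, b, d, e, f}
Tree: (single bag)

A tree decomposition must satisfy three properties: every vertex lies in some bag; for every edge, both endpoints lie together in some bag; and for every vertex, the bags containing it form a connected subtree. Here vertex c appears in no bag, so the decomposition is invalid.

No — vertex c appears in no bag.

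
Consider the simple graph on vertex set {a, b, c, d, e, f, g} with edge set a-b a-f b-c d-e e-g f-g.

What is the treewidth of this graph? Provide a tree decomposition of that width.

Every bag has size at most 2, so the width is 2 − 1 = 1 and tw(G) ≤ 1. Since G has at least one edge (e.g. d–e), it is not an edgeless graph, so tw(G) ≥ 1. Hence tw(G) = 1 exactly.

Treewidth 1.
One optimal decomposition is:
Bags: B1 = {d, e}  B2 = {e, g}  B3 = {f, g}  B4 = {a, f}  B5 = {a, b}  B6 = {b, c}
Tree: B1–B2, B2–B3, B3–B4, B4–B5, B5–B6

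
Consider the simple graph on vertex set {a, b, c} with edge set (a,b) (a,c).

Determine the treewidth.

1

A width-1 tree decomposition is:
Bags: B1 = {a, c}  B2 = {a, b}
Tree: B1–B2
The largest bag has 2 vertices, giving width 1; this decomposition certifies tw(G) ≤ 1. G has an edge, so its treewidth is at least 1. The upper and lower bounds meet at 1, so that is the treewidth.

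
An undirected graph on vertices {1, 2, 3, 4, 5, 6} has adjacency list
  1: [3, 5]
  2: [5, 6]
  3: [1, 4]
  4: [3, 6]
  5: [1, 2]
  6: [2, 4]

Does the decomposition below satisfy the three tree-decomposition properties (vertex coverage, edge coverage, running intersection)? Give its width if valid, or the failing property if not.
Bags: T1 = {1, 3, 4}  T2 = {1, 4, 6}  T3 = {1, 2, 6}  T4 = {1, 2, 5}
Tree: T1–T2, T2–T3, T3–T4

Checking the three conditions: (i) the bags cover all of {1, 2, 3, 4, 5, 6}; (ii) for each edge, some bag contains both endpoints; (iii) the bags containing any fixed vertex form a subtree. All hold, so the decomposition is valid with width 3 − 1 = 2.

Yes; width 2.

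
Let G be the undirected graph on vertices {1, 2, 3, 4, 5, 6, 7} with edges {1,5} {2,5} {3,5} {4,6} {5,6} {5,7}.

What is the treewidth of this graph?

A width-1 tree decomposition is:
Bags: B1 = {5, 7}  B2 = {5, 6}  B3 = {2, 5}  B4 = {1, 5}  B5 = {3, 5}  B6 = {4, 6}
Tree: B1–B2, B1–B3, B2–B4, B1–B5, B2–B6
Every bag has size at most 2, so the width is 2 − 1 = 1 and tw(G) ≤ 1. Any graph with an edge has treewidth ≥ 1, and G has the edge 5–7. Therefore the treewidth is 1.

1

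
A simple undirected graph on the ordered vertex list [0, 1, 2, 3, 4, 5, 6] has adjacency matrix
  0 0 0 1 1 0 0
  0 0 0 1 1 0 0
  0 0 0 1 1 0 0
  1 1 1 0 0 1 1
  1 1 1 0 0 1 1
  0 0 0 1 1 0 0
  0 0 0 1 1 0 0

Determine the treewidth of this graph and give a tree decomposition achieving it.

Each bag holds 3 vertices, so the decomposition has width 2, which upper-bounds the treewidth. Since 3–6–4–2–3 is a cycle in G, G is not acyclic. Forests are exactly the graphs of treewidth ≤ 1, so tw(G) ≥ 2. Therefore the treewidth is 2.

Treewidth 2.
One optimal decomposition is:
Bags: B1 = {3, 4, 6}  B2 = {2, 3, 4}  B3 = {1, 3, 4}  B4 = {3, 4, 5}  B5 = {0, 3, 4}
Tree: B1–B2, B2–B3, B3–B4, B4–B5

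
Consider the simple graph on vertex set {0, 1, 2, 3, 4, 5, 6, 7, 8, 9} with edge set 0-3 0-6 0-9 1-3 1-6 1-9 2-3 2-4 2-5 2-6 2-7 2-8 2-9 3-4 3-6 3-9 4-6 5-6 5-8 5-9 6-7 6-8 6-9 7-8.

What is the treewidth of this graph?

3

A width-3 tree decomposition is:
Bags: B1 = {2, 3, 4, 6}  B2 = {2, 3, 6, 9}  B3 = {2, 5, 6, 9}  B4 = {2, 5, 6, 8}  B5 = {0, 3, 6, 9}  B6 = {1, 3, 6, 9}  B7 = {2, 6, 7, 8}
Tree: B1–B2, B2–B3, B3–B4, B2–B5, B2–B6, B4–B7
The largest bag has 4 vertices, giving width 3; this decomposition certifies tw(G) ≤ 3. On the other hand G contains the 4-clique {0, 3, 6, 9}. A clique must lie in a single bag of any decomposition, so no decomposition can have width below 3. Therefore the treewidth is 3.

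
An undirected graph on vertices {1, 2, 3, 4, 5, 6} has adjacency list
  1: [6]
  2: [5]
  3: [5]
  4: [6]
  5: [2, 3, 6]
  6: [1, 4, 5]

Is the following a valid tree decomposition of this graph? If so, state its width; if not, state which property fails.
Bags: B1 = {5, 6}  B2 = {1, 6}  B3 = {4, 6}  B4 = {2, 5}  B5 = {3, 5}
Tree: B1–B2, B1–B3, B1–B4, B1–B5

Every vertex of G appears in some bag (union = {1, 2, 3, 4, 5, 6}); every edge is covered by a bag; and for each vertex v the set of bags containing v is connected in the bag tree. The decomposition is therefore valid. The largest bag has 2 vertices, so the width is 1.

Yes; width 1.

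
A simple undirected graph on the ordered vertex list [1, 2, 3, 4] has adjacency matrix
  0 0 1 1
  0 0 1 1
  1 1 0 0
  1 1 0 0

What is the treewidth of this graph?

2

A width-2 tree decomposition is:
Bags: B1 = {1, 3, 4}  B2 = {2, 3, 4}
Tree: B1–B2
Each bag holds 3 vertices, so the decomposition has width 2, which upper-bounds the treewidth. For the lower bound, G contains the cycle 4–1–3–2–4, so G is not a forest; only forests have treewidth ≤ 1, hence tw(G) ≥ 2. Therefore the treewidth is 2.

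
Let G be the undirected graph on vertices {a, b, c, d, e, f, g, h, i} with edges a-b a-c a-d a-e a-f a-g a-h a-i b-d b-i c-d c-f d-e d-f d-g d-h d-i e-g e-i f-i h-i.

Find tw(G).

3

A width-3 tree decomposition is:
Bags: B1 = {a, c, d, f}  B2 = {a, d, f, i}  B3 = {a, b, d, i}  B4 = {a, d, e, i}  B5 = {a, d, h, i}  B6 = {a, d, e, g}
Tree: B1–B2, B2–B3, B3–B4, B2–B5, B4–B6
Each bag holds 4 vertices, so the decomposition has width 3, which upper-bounds the treewidth. On the other hand G contains the 4-clique {a, d, e, g}. A clique must lie in a single bag of any decomposition, so no decomposition can have width below 3. The upper and lower bounds meet at 3, so that is the treewidth.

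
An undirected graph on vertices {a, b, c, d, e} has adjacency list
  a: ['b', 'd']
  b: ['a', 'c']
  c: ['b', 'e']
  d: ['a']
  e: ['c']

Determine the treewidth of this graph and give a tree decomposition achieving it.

Every bag has size at most 2, so the width is 2 − 1 = 1 and tw(G) ≤ 1. Since G has at least one edge (e.g. d–a), it is not an edgeless graph, so tw(G) ≥ 1. The upper and lower bounds meet at 1, so that is the treewidth.

Treewidth 1.
One such decomposition:
Bags: B1 = {a, d}  B2 = {a, b}  B3 = {b, c}  B4 = {c, e}
Tree: B1–B2, B2–B3, B3–B4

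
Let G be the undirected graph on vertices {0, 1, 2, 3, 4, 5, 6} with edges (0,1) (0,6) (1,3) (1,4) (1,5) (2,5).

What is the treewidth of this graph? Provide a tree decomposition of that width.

Treewidth 1.
One such decomposition:
Bags: B1 = {0, 1}  B2 = {1, 3}  B3 = {1, 4}  B4 = {0, 6}  B5 = {1, 5}  B6 = {2, 5}
Tree: B1–B2, B2–B3, B1–B4, B1–B5, B5–B6

Each bag holds 2 vertices, so the decomposition has width 1, which upper-bounds the treewidth. Since G has at least one edge (e.g. 1–0), it is not an edgeless graph, so tw(G) ≥ 1. Therefore the treewidth is 1.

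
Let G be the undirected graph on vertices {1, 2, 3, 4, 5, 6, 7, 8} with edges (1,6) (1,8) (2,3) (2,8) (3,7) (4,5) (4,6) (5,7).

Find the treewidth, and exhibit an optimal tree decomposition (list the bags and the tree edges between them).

Treewidth 2.
Bags: B1 = {4, 5, 6}  B2 = {1, 5, 6}  B3 = {1, 5, 8}  B4 = {2, 5, 8}  B5 = {2, 3, 5}  B6 = {3, 5, 7}
Tree: B1–B2, B2–B3, B3–B4, B4–B5, B5–B6

The largest bag has 3 vertices, giving width 2; this decomposition certifies tw(G) ≤ 2. For the lower bound, G contains the cycle 5–4–6–1–8–2–3–7–5, so G is not a forest; only forests have treewidth ≤ 1, hence tw(G) ≥ 2. Hence tw(G) = 2 exactly.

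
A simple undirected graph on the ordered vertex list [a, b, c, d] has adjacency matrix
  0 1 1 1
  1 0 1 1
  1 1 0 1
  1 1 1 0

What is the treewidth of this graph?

A width-3 tree decomposition is:
Bags: B1 = {a, b, c, d}
Tree: (single bag)
A single bag containing all 4 vertices is trivially a valid decomposition of width 3. For the lower bound, the 4 vertices {a, b, c, d} are pairwise adjacent, and any tree decomposition puts a clique entirely inside one bag — forcing width ≥ 3. Hence tw(G) = 3 exactly.

3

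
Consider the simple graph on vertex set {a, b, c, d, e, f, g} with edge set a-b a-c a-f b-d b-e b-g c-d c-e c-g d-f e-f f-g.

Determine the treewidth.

A width-3 tree decomposition is:
Bags: B1 = {a, b, c, f}  B2 = {b, c, f, g}  B3 = {b, c, d, f}  B4 = {b, c, e, f}
Tree: B1–B2, B2–B3, B3–B4
Each bag holds 4 vertices, so the decomposition has width 3, which upper-bounds the treewidth. For the lower bound: the 4 vertex sets {a,c}, {b,g}, {f}, {d} are disjoint, each induces a connected subgraph, and every pair is joined by at least one edge of G. Contracting each set to a single vertex therefore yields K_{4} as a minor, and since treewidth is minor-monotone, tw(G) ≥ tw(K_{4}) = 3. The upper and lower bounds meet at 3, so that is the treewidth.

3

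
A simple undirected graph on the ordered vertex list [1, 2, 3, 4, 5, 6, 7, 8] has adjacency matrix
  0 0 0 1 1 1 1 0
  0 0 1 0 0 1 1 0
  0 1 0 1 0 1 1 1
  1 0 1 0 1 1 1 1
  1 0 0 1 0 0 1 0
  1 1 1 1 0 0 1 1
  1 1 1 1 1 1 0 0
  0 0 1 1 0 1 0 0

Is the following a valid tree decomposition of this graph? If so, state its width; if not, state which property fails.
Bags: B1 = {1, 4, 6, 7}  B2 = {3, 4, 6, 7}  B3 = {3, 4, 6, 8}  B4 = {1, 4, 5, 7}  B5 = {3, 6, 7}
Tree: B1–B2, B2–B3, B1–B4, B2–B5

No — vertex 2 appears in no bag.

A tree decomposition must satisfy three properties: every vertex lies in some bag; for every edge, both endpoints lie together in some bag; and for every vertex, the bags containing it form a connected subtree. Here vertex 2 appears in no bag, so the decomposition is invalid.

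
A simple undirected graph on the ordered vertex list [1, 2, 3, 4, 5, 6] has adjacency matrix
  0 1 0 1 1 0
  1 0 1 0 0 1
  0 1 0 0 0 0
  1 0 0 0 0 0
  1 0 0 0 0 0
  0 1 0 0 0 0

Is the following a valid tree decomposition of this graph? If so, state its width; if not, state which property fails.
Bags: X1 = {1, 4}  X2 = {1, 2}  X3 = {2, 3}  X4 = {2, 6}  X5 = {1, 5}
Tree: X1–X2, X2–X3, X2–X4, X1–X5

Vertex coverage: the bags together contain {1, 2, 3, 4, 5, 6}, the full vertex set. Edge coverage: each edge of G has both endpoints in at least one bag. Running intersection: for every vertex, the bags containing it form a connected subtree. All three properties hold, so this is a valid tree decomposition of width max|bag| − 1 = 1, and hence tw(G) ≤ 1.

Yes; width 1.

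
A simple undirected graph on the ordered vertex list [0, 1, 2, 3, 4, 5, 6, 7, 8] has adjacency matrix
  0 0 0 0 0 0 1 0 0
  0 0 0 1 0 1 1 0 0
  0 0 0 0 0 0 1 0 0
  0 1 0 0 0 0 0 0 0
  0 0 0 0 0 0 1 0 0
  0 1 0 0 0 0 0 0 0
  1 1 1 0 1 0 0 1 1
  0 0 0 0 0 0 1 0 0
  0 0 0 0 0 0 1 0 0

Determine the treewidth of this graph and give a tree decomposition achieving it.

Every bag has size at most 2, so the width is 2 − 1 = 1 and tw(G) ≤ 1. Since G has at least one edge (e.g. 6–7), it is not an edgeless graph, so tw(G) ≥ 1. Combining the bounds, tw(G) = 1.

Treewidth 1.
One optimal decomposition is:
Bags: B1 = {6, 7}  B2 = {6, 8}  B3 = {4, 6}  B4 = {0, 6}  B5 = {1, 6}  B6 = {1, 3}  B7 = {2, 6}  B8 = {1, 5}
Tree: B1–B2, B1–B3, B2–B4, B4–B5, B5–B6, B4–B7, B5–B8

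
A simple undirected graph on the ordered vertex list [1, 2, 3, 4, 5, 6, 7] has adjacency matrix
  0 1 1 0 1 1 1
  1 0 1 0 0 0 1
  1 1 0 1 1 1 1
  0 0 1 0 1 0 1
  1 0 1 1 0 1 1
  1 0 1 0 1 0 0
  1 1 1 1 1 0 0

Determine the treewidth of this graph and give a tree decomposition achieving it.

Every bag has size at most 4, so the width is 4 − 1 = 3 and tw(G) ≤ 3. On the other hand G contains the 4-clique {1, 2, 3, 7}. A clique must lie in a single bag of any decomposition, so no decomposition can have width below 3. Combining the bounds, tw(G) = 3.

Treewidth 3.
One such decomposition:
Bags: B1 = {1, 3, 5, 7}  B2 = {1, 2, 3, 7}  B3 = {3, 4, 5, 7}  B4 = {1, 3, 5, 6}
Tree: B1–B2, B1–B3, B1–B4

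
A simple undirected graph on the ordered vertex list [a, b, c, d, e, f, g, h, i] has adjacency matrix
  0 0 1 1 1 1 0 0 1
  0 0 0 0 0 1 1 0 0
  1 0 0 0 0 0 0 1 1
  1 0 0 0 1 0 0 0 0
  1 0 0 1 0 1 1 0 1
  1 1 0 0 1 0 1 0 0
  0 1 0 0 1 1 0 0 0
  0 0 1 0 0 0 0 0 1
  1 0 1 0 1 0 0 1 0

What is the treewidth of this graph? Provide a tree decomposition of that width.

Treewidth 2.
One such decomposition:
Bags: B1 = {a, c, i}  B2 = {a, e, i}  B3 = {a, e, f}  B4 = {e, f, g}  B5 = {c, h, i}  B6 = {a, d, e}  B7 = {b, f, g}
Tree: B1–B2, B2–B3, B3–B4, B1–B5, B3–B6, B4–B7

Each bag holds 3 vertices, so the decomposition has width 2, which upper-bounds the treewidth. Conversely, {e, f, g} is a clique of size 3, and the vertices of any clique must share a bag in every tree decomposition; so some bag has ≥ 3 vertices and tw(G) ≥ 2. The upper and lower bounds meet at 2, so that is the treewidth.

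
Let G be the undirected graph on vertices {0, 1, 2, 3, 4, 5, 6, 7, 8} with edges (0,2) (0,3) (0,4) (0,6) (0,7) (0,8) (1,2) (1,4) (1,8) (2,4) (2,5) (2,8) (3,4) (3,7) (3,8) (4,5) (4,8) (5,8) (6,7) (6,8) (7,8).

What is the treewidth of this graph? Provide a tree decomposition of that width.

Treewidth 3.
One such decomposition:
Bags: B1 = {0, 3, 7, 8}  B2 = {0, 3, 4, 8}  B3 = {0, 2, 4, 8}  B4 = {2, 4, 5, 8}  B5 = {0, 6, 7, 8}  B6 = {1, 2, 4, 8}
Tree: B1–B2, B2–B3, B3–B4, B1–B5, B3–B6

Each bag holds 4 vertices, so the decomposition has width 3, which upper-bounds the treewidth. For the lower bound, the 4 vertices {0, 2, 4, 8} are pairwise adjacent, and any tree decomposition puts a clique entirely inside one bag — forcing width ≥ 3. The upper and lower bounds meet at 3, so that is the treewidth.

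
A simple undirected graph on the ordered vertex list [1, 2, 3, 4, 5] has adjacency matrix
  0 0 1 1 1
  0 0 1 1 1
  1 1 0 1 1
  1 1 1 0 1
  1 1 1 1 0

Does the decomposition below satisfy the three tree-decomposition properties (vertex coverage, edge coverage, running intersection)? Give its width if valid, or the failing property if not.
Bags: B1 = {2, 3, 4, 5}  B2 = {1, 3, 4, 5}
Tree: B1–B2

Every vertex of G appears in some bag (union = {1, 2, 3, 4, 5}); every edge is covered by a bag; and for each vertex v the set of bags containing v is connected in the bag tree. The decomposition is therefore valid. The largest bag has 4 vertices, so the width is 3.

Yes; width 3.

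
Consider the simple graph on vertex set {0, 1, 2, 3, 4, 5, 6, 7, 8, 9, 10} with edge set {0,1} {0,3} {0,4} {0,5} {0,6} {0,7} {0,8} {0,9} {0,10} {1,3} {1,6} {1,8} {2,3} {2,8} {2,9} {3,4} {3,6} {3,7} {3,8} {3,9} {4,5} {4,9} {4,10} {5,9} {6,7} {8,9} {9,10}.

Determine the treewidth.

A width-3 tree decomposition is:
Bags: B1 = {0, 3, 4, 9}  B2 = {0, 4, 9, 10}  B3 = {0, 3, 8, 9}  B4 = {0, 4, 5, 9}  B5 = {0, 1, 3, 8}  B6 = {2, 3, 8, 9}  B7 = {0, 1, 3, 6}  B8 = {0, 3, 6, 7}
Tree: B1–B2, B1–B3, B1–B4, B3–B5, B3–B6, B5–B7, B7–B8
Every bag has size at most 4, so the width is 4 − 1 = 3 and tw(G) ≤ 3. On the other hand G contains the 4-clique {0, 4, 9, 10}. A clique must lie in a single bag of any decomposition, so no decomposition can have width below 3. The upper and lower bounds meet at 3, so that is the treewidth.

3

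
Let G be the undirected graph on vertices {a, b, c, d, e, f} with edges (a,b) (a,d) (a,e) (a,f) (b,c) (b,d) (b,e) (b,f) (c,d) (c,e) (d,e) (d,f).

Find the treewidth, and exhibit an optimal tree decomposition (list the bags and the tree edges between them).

The largest bag has 4 vertices, giving width 3; this decomposition certifies tw(G) ≤ 3. Conversely, {b, c, d, e} is a clique of size 4, and the vertices of any clique must share a bag in every tree decomposition; so some bag has ≥ 4 vertices and tw(G) ≥ 3. The upper and lower bounds meet at 3, so that is the treewidth.

Treewidth 3.
One such decomposition:
Bags: B1 = {a, b, d, e}  B2 = {a, b, d, f}  B3 = {b, c, d, e}
Tree: B1–B2, B1–B3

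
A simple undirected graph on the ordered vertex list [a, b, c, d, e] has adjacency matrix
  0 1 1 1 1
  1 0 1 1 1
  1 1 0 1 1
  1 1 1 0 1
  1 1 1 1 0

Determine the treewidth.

A width-4 tree decomposition is:
Bags: B1 = {a, b, c, d, e}
Tree: (single bag)
With just one bag of size 5, the width is 5 − 1 = 4, so tw(G) ≤ 4. Conversely, {a, b, c, d, e} is a clique of size 5, and the vertices of any clique must share a bag in every tree decomposition; so some bag has ≥ 5 vertices and tw(G) ≥ 4. Combining the bounds, tw(G) = 4.

4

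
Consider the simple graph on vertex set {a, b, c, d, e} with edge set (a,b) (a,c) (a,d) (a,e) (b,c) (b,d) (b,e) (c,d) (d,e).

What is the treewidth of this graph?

A width-3 tree decomposition is:
Bags: B1 = {a, b, c, d}  B2 = {a, b, d, e}
Tree: B1–B2
The largest bag has 4 vertices, giving width 3; this decomposition certifies tw(G) ≤ 3. On the other hand G contains the 4-clique {a, b, d, e}. A clique must lie in a single bag of any decomposition, so no decomposition can have width below 3. Combining the bounds, tw(G) = 3.

3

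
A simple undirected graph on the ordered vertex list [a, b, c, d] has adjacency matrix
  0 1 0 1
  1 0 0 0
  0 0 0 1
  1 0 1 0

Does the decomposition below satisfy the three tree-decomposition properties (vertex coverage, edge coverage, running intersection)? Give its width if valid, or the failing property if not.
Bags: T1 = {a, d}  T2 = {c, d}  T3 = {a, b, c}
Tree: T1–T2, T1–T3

A tree decomposition must satisfy three properties: every vertex lies in some bag; for every edge, both endpoints lie together in some bag; and for every vertex, the bags containing it form a connected subtree. Here bags containing vertex c are not connected in the tree, so the decomposition is invalid.

No — bags containing vertex c are not connected in the tree.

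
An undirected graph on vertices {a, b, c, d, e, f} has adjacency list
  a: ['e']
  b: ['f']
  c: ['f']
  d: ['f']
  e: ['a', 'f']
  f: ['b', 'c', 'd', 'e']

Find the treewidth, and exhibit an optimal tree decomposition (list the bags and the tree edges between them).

Treewidth 1.
One optimal decomposition is:
Bags: B1 = {e, f}  B2 = {c, f}  B3 = {b, f}  B4 = {a, e}  B5 = {d, f}
Tree: B1–B2, B1–B3, B1–B4, B3–B5

Every bag has size at most 2, so the width is 2 − 1 = 1 and tw(G) ≤ 1. G has an edge, so its treewidth is at least 1. Combining the bounds, tw(G) = 1.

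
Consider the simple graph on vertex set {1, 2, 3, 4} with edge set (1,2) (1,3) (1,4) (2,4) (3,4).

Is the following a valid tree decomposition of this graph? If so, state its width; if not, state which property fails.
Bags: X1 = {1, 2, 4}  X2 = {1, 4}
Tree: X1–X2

A tree decomposition must satisfy three properties: every vertex lies in some bag; for every edge, both endpoints lie together in some bag; and for every vertex, the bags containing it form a connected subtree. Here vertex 3 appears in no bag, so the decomposition is invalid.

No — vertex 3 appears in no bag.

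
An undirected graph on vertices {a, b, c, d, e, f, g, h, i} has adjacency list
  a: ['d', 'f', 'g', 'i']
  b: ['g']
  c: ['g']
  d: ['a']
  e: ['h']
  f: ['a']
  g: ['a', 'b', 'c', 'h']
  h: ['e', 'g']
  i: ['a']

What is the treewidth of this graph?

1

A width-1 tree decomposition is:
Bags: B1 = {a, g}  B2 = {a, f}  B3 = {g, h}  B4 = {b, g}  B5 = {e, h}  B6 = {a, i}  B7 = {a, d}  B8 = {c, g}
Tree: B1–B2, B1–B3, B1–B4, B3–B5, B1–B6, B2–B7, B3–B8
The largest bag has 2 vertices, giving width 1; this decomposition certifies tw(G) ≤ 1. Since G has at least one edge (e.g. g–a), it is not an edgeless graph, so tw(G) ≥ 1. Combining the bounds, tw(G) = 1.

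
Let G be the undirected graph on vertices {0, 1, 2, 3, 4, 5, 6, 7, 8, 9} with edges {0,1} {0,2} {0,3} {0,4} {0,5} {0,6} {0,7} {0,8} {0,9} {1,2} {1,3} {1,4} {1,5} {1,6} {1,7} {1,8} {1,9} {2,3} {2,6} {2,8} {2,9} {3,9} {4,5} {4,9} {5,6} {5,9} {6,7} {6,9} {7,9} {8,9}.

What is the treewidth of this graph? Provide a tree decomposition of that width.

Treewidth 4.
One optimal decomposition is:
Bags: B1 = {0, 1, 5, 6, 9}  B2 = {0, 1, 2, 6, 9}  B3 = {0, 1, 2, 8, 9}  B4 = {0, 1, 4, 5, 9}  B5 = {0, 1, 2, 3, 9}  B6 = {0, 1, 6, 7, 9}
Tree: B1–B2, B2–B3, B1–B4, B2–B5, B2–B6

Each bag holds 5 vertices, so the decomposition has width 4, which upper-bounds the treewidth. On the other hand G contains the 5-clique {0, 1, 2, 8, 9}. A clique must lie in a single bag of any decomposition, so no decomposition can have width below 4. The upper and lower bounds meet at 4, so that is the treewidth.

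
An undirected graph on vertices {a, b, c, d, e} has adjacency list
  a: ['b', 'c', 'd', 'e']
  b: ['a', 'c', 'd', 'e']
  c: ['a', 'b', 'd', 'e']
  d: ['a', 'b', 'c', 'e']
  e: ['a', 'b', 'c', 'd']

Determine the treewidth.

4

A width-4 tree decomposition is:
Bags: B1 = {a, b, c, d, e}
Tree: (single bag)
With just one bag of size 5, the width is 5 − 1 = 4, so tw(G) ≤ 4. Conversely, {a, b, c, d, e} is a clique of size 5, and the vertices of any clique must share a bag in every tree decomposition; so some bag has ≥ 5 vertices and tw(G) ≥ 4. The upper and lower bounds meet at 4, so that is the treewidth.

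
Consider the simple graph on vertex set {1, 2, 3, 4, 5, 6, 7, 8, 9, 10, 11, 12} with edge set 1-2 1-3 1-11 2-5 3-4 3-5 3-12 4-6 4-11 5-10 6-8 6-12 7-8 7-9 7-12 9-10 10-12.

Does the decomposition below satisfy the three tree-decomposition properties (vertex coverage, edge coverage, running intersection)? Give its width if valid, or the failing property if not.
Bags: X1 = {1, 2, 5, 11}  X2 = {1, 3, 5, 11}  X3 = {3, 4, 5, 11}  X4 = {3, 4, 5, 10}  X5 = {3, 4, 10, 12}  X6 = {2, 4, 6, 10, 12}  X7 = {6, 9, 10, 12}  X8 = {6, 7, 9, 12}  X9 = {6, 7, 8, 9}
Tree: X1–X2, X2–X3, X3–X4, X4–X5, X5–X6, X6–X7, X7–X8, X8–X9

A tree decomposition must satisfy three properties: every vertex lies in some bag; for every edge, both endpoints lie together in some bag; and for every vertex, the bags containing it form a connected subtree. Here bags containing vertex 2 are not connected in the tree, so the decomposition is invalid.

No — bags containing vertex 2 are not connected in the tree.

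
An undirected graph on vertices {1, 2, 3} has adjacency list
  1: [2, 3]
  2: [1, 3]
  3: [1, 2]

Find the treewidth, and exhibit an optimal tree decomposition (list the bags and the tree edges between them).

With just one bag of size 3, the width is 3 − 1 = 2, so tw(G) ≤ 2. On the other hand G contains the 3-clique {1, 2, 3}. A clique must lie in a single bag of any decomposition, so no decomposition can have width below 2. Combining the bounds, tw(G) = 2.

Treewidth 2.
One such decomposition:
Bags: B1 = {1, 2, 3}
Tree: (single bag)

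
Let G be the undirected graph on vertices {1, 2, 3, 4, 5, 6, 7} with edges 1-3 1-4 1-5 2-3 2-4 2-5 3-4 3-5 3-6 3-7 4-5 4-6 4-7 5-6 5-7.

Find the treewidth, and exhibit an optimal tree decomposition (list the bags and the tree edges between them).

The largest bag has 4 vertices, giving width 3; this decomposition certifies tw(G) ≤ 3. For the lower bound, the 4 vertices {1, 3, 4, 5} are pairwise adjacent, and any tree decomposition puts a clique entirely inside one bag — forcing width ≥ 3. Combining the bounds, tw(G) = 3.

Treewidth 3.
Bags: B1 = {2, 3, 4, 5}  B2 = {3, 4, 5, 6}  B3 = {1, 3, 4, 5}  B4 = {3, 4, 5, 7}
Tree: B1–B2, B1–B3, B2–B4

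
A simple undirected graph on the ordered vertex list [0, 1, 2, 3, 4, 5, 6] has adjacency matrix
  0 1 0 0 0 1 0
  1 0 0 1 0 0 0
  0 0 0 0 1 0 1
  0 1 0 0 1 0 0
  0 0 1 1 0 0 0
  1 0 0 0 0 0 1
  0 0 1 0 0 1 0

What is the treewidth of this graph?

A width-2 tree decomposition is:
Bags: B1 = {2, 4, 6}  B2 = {3, 4, 6}  B3 = {1, 3, 6}  B4 = {0, 1, 6}  B5 = {0, 5, 6}
Tree: B1–B2, B2–B3, B3–B4, B4–B5
The largest bag has 3 vertices, giving width 2; this decomposition certifies tw(G) ≤ 2. For the lower bound, G contains the cycle 6–2–4–3–1–0–5–6, so G is not a forest; only forests have treewidth ≤ 1, hence tw(G) ≥ 2. Therefore the treewidth is 2.

2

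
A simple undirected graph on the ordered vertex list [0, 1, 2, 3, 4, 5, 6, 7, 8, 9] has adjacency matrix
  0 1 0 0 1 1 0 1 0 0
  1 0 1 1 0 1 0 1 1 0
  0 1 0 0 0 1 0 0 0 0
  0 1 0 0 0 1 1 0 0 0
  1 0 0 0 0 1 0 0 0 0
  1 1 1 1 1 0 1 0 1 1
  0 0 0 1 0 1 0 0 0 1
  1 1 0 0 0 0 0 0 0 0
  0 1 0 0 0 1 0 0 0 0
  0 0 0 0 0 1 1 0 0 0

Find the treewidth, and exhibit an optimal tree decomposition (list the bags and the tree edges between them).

Treewidth 2.
Bags: B1 = {0, 1, 7}  B2 = {0, 1, 5}  B3 = {1, 3, 5}  B4 = {1, 5, 8}  B5 = {1, 2, 5}  B6 = {3, 5, 6}  B7 = {0, 4, 5}  B8 = {5, 6, 9}
Tree: B1–B2, B2–B3, B2–B4, B3–B5, B3–B6, B2–B7, B6–B8

The largest bag has 3 vertices, giving width 2; this decomposition certifies tw(G) ≤ 2. On the other hand G contains the 3-clique {0, 1, 5}. A clique must lie in a single bag of any decomposition, so no decomposition can have width below 2. Combining the bounds, tw(G) = 2.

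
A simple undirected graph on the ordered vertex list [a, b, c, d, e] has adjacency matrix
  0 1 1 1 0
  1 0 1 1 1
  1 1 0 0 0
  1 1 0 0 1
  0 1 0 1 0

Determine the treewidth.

A width-2 tree decomposition is:
Bags: B1 = {a, b, c}  B2 = {a, b, d}  B3 = {b, d, e}
Tree: B1–B2, B2–B3
The largest bag has 3 vertices, giving width 2; this decomposition certifies tw(G) ≤ 2. For the lower bound, the 3 vertices {b, d, e} are pairwise adjacent, and any tree decomposition puts a clique entirely inside one bag — forcing width ≥ 2. The upper and lower bounds meet at 2, so that is the treewidth.

2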